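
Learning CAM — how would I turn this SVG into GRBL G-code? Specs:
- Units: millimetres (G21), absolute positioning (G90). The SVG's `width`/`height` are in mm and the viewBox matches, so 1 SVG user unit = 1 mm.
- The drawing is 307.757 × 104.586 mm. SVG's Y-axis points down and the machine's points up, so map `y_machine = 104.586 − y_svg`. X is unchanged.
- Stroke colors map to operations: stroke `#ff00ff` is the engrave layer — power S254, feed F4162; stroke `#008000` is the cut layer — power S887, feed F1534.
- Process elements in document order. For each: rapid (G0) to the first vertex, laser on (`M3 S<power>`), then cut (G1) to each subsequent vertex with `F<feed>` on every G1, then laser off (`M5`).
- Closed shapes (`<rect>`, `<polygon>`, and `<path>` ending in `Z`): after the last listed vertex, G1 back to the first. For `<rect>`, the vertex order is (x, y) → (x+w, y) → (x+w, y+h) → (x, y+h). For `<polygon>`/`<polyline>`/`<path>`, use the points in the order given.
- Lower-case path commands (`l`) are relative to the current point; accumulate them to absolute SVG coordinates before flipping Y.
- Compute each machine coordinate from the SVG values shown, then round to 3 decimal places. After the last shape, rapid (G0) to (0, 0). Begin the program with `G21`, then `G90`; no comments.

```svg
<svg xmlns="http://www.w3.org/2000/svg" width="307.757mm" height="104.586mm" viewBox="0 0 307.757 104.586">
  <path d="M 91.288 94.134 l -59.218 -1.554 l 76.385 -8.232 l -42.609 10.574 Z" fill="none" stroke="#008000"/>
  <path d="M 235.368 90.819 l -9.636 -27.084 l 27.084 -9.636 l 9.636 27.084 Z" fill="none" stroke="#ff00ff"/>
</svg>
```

viewBox `0 0 307.757 104.586` with mm width/height → 1 unit = 1 mm. Flip: y_m = 104.586 − y_svg.

**Shape 1** — `<path>` closed polygon, stroke `#008000` → cut (S887, F1534). Machine vertices: (91.288,10.452) → (32.070,12.006) → (108.455,20.238) → (65.846,9.664) → (91.288,10.452). Closed: final G1 returns to the first vertex.

**Shape 2** — `<path>` regular polygon, stroke `#ff00ff` → engrave (S254, F4162). Machine vertices: (235.368,13.767) → (225.732,40.851) → (252.816,50.487) → (262.452,23.403) → (235.368,13.767). Closed: final G1 returns to the first vertex.

G21
G90
G0 X91.288 Y10.452
M3 S887
G1 X32.070 Y12.006 F1534
G1 X108.455 Y20.238 F1534
G1 X65.846 Y9.664 F1534
G1 X91.288 Y10.452 F1534
M5
G0 X235.368 Y13.767
M3 S254
G1 X225.732 Y40.851 F4162
G1 X252.816 Y50.487 F4162
G1 X262.452 Y23.403 F4162
G1 X235.368 Y13.767 F4162
M5
G0 X0.000 Y0.000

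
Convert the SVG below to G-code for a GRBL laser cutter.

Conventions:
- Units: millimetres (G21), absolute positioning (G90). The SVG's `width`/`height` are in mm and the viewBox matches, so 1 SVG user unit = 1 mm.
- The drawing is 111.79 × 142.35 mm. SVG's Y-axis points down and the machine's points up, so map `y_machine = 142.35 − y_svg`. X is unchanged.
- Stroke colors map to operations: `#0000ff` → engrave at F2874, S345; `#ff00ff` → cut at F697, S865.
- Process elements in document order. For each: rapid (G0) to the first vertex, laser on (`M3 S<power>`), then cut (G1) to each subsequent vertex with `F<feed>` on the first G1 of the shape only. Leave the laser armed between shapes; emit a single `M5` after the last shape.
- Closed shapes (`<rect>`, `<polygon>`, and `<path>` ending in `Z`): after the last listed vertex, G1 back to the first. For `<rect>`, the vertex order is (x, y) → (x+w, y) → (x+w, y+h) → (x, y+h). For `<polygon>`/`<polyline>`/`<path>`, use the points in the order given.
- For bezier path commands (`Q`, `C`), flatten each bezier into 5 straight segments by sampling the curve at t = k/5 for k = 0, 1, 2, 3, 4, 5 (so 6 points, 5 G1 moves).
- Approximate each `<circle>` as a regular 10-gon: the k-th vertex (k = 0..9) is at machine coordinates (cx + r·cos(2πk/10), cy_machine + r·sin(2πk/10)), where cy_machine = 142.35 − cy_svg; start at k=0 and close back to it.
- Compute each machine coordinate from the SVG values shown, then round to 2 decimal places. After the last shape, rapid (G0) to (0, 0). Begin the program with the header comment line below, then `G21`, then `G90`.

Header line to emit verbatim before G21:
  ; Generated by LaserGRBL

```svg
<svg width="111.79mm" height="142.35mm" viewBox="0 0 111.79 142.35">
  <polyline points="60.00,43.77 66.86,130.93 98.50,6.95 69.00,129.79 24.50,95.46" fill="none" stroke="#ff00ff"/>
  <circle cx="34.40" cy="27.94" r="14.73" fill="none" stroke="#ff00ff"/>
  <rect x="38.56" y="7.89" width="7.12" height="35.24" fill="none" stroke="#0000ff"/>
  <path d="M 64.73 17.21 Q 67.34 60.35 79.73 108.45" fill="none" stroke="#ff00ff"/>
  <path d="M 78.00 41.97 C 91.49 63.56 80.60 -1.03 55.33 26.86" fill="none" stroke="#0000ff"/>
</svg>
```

; Generated by LaserGRBL
G21
G90
G0 X60.00 Y98.58
M3 S865
G1 X66.86 Y11.42 F697
G1 X98.50 Y135.40
G1 X69.00 Y12.56
G1 X24.50 Y46.89
G0 X49.13 Y114.41
M3 S865
G1 X46.32 Y123.07 F697
G1 X38.95 Y128.42
G1 X29.85 Y128.42
G1 X22.48 Y123.07
G1 X19.67 Y114.41
G1 X22.48 Y105.75
G1 X29.85 Y100.40
G1 X38.95 Y100.40
G1 X46.32 Y105.75
G1 X49.13 Y114.41
G0 X38.56 Y134.46
M3 S345
G1 X45.68 Y134.46 F2874
G1 X45.68 Y99.22
G1 X38.56 Y99.22
G1 X38.56 Y134.46
G0 X64.73 Y125.14
M3 S865
G1 X66.17 Y107.69 F697
G1 X68.38 Y89.83
G1 X71.38 Y71.59
G1 X75.17 Y52.94
G1 X79.73 Y33.90
G0 X78.00 Y100.38
M3 S345
G1 X83.25 Y96.34 F2874
G1 X83.13 Y104.40
G1 X78.11 Y116.00
G1 X68.69 Y122.56
G1 X55.33 Y115.49
M5
G0 X0.00 Y0.00

viewBox `0 0 111.79 142.35` with mm width/height → 1 unit = 1 mm. Flip: y_m = 142.35 − y_svg.

**Shape 1** — `<polyline>` open polyline, stroke `#ff00ff` → cut (S865, F697). Machine vertices: (60.00,98.58) → (66.86,11.42) → (98.50,135.40) → (69.00,12.56) → (24.50,46.89). Open path.

**Shape 2** — `<circle>` circle, stroke `#ff00ff` → cut (S865, F697). Machine vertices: (49.13,114.41) → (46.32,123.07) → (38.95,128.42) → (29.85,128.42) → (22.48,123.07) → (19.67,114.41) → (22.48,105.75) → (29.85,100.40) → (38.95,100.40) → (46.32,105.75) → (49.13,114.41). Closed: final G1 returns to the first vertex.

**Shape 3** — `<rect>` rectangle, stroke `#0000ff` → engrave (S345, F2874). Machine vertices: (38.56,134.46) → (45.68,134.46) → (45.68,99.22) → (38.56,99.22) → (38.56,134.46). Closed: final G1 returns to the first vertex.

**Shape 4** — `<path>` quadratic bezier, stroke `#ff00ff` → cut (S865, F697). Control points (SVG): P0=(64.73,17.21), P1=(67.34,60.35), P2=(79.73,108.45); sampled at t=k/5. Machine vertices: (64.73,125.14) → (66.17,107.69) → (68.38,89.83) → (71.38,71.59) → (75.17,52.94) → (79.73,33.90). Open path.

**Shape 5** — `<path>` cubic bezier, stroke `#0000ff` → engrave (S345, F2874). Control points (SVG): P0=(78.00,41.97), P1=(91.49,63.56), P2=(80.60,-1.03), P3=(55.33,26.86); sampled at t=k/5. Machine vertices: (78.00,100.38) → (83.25,96.34) → (83.13,104.40) → (78.11,116.00) → (68.69,122.56) → (55.33,115.49). Open path.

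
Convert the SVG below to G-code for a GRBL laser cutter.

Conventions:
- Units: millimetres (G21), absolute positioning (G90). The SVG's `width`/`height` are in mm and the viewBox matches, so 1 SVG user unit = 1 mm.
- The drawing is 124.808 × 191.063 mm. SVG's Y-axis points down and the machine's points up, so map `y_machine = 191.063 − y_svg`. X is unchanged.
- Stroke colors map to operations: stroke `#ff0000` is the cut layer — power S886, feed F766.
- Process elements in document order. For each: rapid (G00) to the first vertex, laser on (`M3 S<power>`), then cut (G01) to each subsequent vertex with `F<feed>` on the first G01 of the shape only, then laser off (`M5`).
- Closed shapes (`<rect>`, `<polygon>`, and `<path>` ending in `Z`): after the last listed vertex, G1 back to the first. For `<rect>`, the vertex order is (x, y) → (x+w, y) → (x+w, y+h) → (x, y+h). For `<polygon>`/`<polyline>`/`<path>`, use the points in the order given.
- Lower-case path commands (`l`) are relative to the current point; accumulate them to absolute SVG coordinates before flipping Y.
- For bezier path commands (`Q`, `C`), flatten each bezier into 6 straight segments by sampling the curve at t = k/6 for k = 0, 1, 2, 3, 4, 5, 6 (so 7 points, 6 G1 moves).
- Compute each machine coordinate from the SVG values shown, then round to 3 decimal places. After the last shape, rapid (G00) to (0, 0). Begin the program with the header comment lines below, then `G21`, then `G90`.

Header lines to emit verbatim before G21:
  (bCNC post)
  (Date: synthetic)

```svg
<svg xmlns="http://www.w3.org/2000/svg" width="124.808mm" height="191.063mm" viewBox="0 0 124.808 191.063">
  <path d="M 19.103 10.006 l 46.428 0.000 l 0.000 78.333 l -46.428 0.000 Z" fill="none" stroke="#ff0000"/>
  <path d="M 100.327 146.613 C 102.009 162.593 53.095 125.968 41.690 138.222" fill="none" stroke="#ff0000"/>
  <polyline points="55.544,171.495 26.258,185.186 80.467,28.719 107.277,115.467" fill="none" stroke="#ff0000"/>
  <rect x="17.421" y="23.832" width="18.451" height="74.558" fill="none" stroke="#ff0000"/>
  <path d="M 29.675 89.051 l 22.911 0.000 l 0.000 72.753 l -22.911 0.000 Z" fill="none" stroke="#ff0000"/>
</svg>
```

(bCNC post)
(Date: synthetic)
G21
G90
G00 X19.103 Y181.057
M3 S886
G01 X65.531 Y181.057 F766
G01 X65.531 Y102.724
G01 X19.103 Y102.724
G01 X19.103 Y181.057
M5
G00 X100.327 Y44.450
M3 S886
G01 X97.360 Y40.374 F766
G01 X88.407 Y42.246
G01 X75.916 Y47.248
G01 X62.335 Y52.561
G01 X50.110 Y55.365
G01 X41.690 Y52.841
M5
G00 X55.544 Y19.568
M3 S886
G01 X26.258 Y5.877 F766
G01 X80.467 Y162.344
G01 X107.277 Y75.596
M5
G00 X17.421 Y167.231
M3 S886
G01 X35.872 Y167.231 F766
G01 X35.872 Y92.673
G01 X17.421 Y92.673
G01 X17.421 Y167.231
M5
G00 X29.675 Y102.012
M3 S886
G01 X52.586 Y102.012 F766
G01 X52.586 Y29.259
G01 X29.675 Y29.259
G01 X29.675 Y102.012
M5
G00 X0.000 Y0.000

viewBox `0 0 124.808 191.063` with mm width/height → 1 unit = 1 mm. Flip: y_m = 191.063 − y_svg.

**Shape 1** — `<path>` rectangle, stroke `#ff0000` → cut (S886, F766). Machine vertices: (19.103,181.057) → (65.531,181.057) → (65.531,102.724) → (19.103,102.724) → (19.103,181.057). Closed: final G1 returns to the first vertex.

**Shape 2** — `<path>` cubic bezier, stroke `#ff0000` → cut (S886, F766). Control points (SVG): P0=(100.327,146.613), P1=(102.009,162.593), P2=(53.095,125.968), P3=(41.690,138.222); sampled at t=k/6. Machine vertices: (100.327,44.450) → (97.360,40.374) → (88.407,42.246) → (75.916,47.248) → (62.335,52.561) → (50.110,55.365) → (41.690,52.841). Open path.

**Shape 3** — `<polyline>` open polyline, stroke `#ff0000` → cut (S886, F766). Machine vertices: (55.544,19.568) → (26.258,5.877) → (80.467,162.344) → (107.277,75.596). Open path.

**Shape 4** — `<rect>` rectangle, stroke `#ff0000` → cut (S886, F766). Machine vertices: (17.421,167.231) → (35.872,167.231) → (35.872,92.673) → (17.421,92.673) → (17.421,167.231). Closed: final G1 returns to the first vertex.

**Shape 5** — `<path>` rectangle, stroke `#ff0000` → cut (S886, F766). Machine vertices: (29.675,102.012) → (52.586,102.012) → (52.586,29.259) → (29.675,29.259) → (29.675,102.012). Closed: final G1 returns to the first vertex.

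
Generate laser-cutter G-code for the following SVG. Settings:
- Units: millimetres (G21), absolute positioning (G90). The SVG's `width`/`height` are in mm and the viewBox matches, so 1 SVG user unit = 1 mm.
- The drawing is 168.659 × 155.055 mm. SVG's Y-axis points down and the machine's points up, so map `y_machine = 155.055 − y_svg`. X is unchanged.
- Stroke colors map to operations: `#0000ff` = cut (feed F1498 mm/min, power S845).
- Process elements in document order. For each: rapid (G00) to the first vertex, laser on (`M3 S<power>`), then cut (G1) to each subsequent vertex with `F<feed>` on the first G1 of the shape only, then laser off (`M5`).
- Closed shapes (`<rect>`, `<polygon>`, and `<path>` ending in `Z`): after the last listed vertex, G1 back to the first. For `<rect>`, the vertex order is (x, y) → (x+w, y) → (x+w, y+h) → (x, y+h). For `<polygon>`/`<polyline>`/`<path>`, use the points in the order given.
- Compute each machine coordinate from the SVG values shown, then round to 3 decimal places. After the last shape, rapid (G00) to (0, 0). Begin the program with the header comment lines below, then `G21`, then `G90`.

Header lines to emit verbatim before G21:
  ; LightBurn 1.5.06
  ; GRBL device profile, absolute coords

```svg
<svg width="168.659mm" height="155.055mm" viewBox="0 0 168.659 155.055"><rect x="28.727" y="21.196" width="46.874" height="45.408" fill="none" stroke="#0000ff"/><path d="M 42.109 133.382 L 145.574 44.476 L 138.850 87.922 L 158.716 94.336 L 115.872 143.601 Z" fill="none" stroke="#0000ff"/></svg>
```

Since the viewBox matches the mm dimensions, user units are millimetres directly. The only transform is the Y-flip y_m = 155.055 − y_svg.

Shape 1 is a rectangle drawn with `<rect>`. Its stroke #0000ff means cut at S845, F1498. After flipping Y the toolpath is (28.727,133.859) → (75.601,133.859) → (75.601,88.451) → (28.727,88.451) → (28.727,133.859), returning to the start.

Shape 2 is a closed polygon drawn with `<path>`. Its stroke #0000ff means cut at S845, F1498. After flipping Y the toolpath is (42.109,21.673) → (145.574,110.579) → (138.850,67.133) → (158.716,60.719) → (115.872,11.454) → (42.109,21.673), returning to the start.

; LightBurn 1.5.06
; GRBL device profile, absolute coords
G21
G90
G00 X28.727 Y133.859
M3 S845
G1 X75.601 Y133.859 F1498
G1 X75.601 Y88.451
G1 X28.727 Y88.451
G1 X28.727 Y133.859
M5
G00 X42.109 Y21.673
M3 S845
G1 X145.574 Y110.579 F1498
G1 X138.850 Y67.133
G1 X158.716 Y60.719
G1 X115.872 Y11.454
G1 X42.109 Y21.673
M5
G00 X0.000 Y0.000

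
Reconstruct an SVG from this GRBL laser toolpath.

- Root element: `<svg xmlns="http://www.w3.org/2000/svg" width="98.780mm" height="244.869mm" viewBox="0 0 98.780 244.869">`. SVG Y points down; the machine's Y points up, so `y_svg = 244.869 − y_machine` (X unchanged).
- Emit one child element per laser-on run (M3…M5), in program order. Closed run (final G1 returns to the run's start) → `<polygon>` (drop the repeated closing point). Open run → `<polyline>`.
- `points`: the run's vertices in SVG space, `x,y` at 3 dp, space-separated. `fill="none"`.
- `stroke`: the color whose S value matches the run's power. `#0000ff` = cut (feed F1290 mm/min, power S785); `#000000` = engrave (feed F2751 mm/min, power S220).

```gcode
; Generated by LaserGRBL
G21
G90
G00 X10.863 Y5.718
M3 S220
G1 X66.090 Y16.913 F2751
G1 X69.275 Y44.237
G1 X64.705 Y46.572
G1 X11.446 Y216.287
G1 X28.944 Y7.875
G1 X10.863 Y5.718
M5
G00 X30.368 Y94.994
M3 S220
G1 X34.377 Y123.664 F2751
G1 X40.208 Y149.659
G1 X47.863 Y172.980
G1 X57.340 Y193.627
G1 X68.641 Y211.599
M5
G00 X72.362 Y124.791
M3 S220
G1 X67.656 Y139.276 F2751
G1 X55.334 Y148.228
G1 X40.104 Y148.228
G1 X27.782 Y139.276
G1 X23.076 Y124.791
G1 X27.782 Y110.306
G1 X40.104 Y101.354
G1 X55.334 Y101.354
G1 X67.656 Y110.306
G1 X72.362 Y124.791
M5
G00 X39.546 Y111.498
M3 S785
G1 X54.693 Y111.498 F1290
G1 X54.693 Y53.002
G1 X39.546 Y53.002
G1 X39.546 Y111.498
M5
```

y_svg = 244.869 − y_m.

[1] S220→`#000000` (engrave); closed run; points: 10.863,239.151 66.090,227.956 69.275,200.632 64.705,198.297 11.446,28.582 28.944,236.994

[2] S220→`#000000` (engrave); open run; points: 30.368,149.875 34.377,121.205 40.208,95.210 47.863,71.889 57.340,51.242 68.641,33.270

[3] S220→`#000000` (engrave); closed run; points: 72.362,120.078 67.656,105.593 55.334,96.641 40.104,96.641 27.782,105.593 23.076,120.078 27.782,134.563 40.104,143.515 55.334,143.515 67.656,134.563

[4] S785→`#0000ff` (cut); closed run; points: 39.546,133.371 54.693,133.371 54.693,191.867 39.546,191.867

<svg xmlns="http://www.w3.org/2000/svg" width="98.780mm" height="244.869mm" viewBox="0 0 98.780 244.869">
  <polygon points="10.863,239.151 66.090,227.956 69.275,200.632 64.705,198.297 11.446,28.582 28.944,236.994" fill="none" stroke="#000000"/>
  <polyline points="30.368,149.875 34.377,121.205 40.208,95.210 47.863,71.889 57.340,51.242 68.641,33.270" fill="none" stroke="#000000"/>
  <polygon points="72.362,120.078 67.656,105.593 55.334,96.641 40.104,96.641 27.782,105.593 23.076,120.078 27.782,134.563 40.104,143.515 55.334,143.515 67.656,134.563" fill="none" stroke="#000000"/>
  <polygon points="39.546,133.371 54.693,133.371 54.693,191.867 39.546,191.867" fill="none" stroke="#0000ff"/>
</svg>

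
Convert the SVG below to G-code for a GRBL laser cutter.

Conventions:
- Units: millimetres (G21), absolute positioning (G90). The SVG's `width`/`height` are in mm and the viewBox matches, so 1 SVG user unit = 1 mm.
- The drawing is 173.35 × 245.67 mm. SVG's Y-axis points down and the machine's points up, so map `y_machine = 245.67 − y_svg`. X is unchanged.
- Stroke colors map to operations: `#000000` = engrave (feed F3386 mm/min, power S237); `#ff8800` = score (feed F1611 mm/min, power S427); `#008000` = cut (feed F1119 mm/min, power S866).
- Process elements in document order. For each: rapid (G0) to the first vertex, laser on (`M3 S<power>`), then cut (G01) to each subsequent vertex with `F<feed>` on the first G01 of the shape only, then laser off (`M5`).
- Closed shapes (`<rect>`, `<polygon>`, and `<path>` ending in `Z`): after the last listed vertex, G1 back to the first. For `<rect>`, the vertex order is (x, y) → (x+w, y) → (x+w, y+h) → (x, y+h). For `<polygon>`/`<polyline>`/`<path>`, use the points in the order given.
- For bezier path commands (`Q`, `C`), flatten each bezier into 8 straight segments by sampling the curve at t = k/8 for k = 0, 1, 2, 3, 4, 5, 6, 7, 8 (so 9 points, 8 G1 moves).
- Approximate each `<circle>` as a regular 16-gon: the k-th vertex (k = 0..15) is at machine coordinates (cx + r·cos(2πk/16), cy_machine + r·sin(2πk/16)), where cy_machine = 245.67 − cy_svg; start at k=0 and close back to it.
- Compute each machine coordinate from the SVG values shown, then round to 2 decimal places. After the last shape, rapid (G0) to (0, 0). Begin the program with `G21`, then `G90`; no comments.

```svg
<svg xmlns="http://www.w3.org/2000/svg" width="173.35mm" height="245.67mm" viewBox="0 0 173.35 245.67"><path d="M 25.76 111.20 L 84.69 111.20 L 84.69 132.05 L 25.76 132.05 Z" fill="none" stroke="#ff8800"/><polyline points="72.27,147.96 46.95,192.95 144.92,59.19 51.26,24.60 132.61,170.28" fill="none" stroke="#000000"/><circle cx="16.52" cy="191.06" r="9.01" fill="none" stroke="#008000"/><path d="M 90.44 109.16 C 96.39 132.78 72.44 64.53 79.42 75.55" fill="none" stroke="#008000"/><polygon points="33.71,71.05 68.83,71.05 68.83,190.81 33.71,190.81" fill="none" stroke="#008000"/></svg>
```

1 u = 1 mm; y_m = 245.67 − y.

[1] `<path>` rectangle, #ff8800→score S427 F1611: (25.76,134.47) → (84.69,134.47) → (84.69,113.62) → (25.76,113.62) → (25.76,134.47) (closed)

[2] `<polyline>` open polyline, #000000→engrave S237 F3386: (72.27,97.71) → (46.95,52.72) → (144.92,186.48) → (51.26,221.07) → (132.61,75.39)

[3] `<circle>` circle, #008000→cut S866 F1119: (25.53,54.61) → (24.84,58.06) → (22.89,60.98) → (19.97,62.93) → (16.52,63.62) → (13.07,62.93) → (10.15,60.98) → (8.20,58.06) → (7.51,54.61) → (8.20,51.16) → (10.15,48.24) → (13.07,46.29) → (16.52,45.60) → (19.97,46.29) → (22.89,48.24) → (24.84,51.16) → (25.53,54.61) (closed)

[4] `<path>` cubic bezier, #008000→cut S866 F1119: (90.44,136.51) → (91.39,131.62) → (90.25,133.35) → (87.73,139.67) → (84.54,148.59) → (81.41,158.10) → (79.03,166.20) → (78.13,170.87) → (79.42,170.12)

[5] `<polygon>` rectangle, #008000→cut S866 F1119: (33.71,174.62) → (68.83,174.62) → (68.83,54.86) → (33.71,54.86) → (33.71,174.62) (closed)

G21
G90
G0 X25.76 Y134.47
M3 S427
G01 X84.69 Y134.47 F1611
G01 X84.69 Y113.62
G01 X25.76 Y113.62
G01 X25.76 Y134.47
M5
G0 X72.27 Y97.71
M3 S237
G01 X46.95 Y52.72 F3386
G01 X144.92 Y186.48
G01 X51.26 Y221.07
G01 X132.61 Y75.39
M5
G0 X25.53 Y54.61
M3 S866
G01 X24.84 Y58.06 F1119
G01 X22.89 Y60.98
G01 X19.97 Y62.93
G01 X16.52 Y63.62
G01 X13.07 Y62.93
G01 X10.15 Y60.98
G01 X8.20 Y58.06
G01 X7.51 Y54.61
G01 X8.20 Y51.16
G01 X10.15 Y48.24
G01 X13.07 Y46.29
G01 X16.52 Y45.60
G01 X19.97 Y46.29
G01 X22.89 Y48.24
G01 X24.84 Y51.16
G01 X25.53 Y54.61
M5
G0 X90.44 Y136.51
M3 S866
G01 X91.39 Y131.62 F1119
G01 X90.25 Y133.35
G01 X87.73 Y139.67
G01 X84.54 Y148.59
G01 X81.41 Y158.10
G01 X79.03 Y166.20
G01 X78.13 Y170.87
G01 X79.42 Y170.12
M5
G0 X33.71 Y174.62
M3 S866
G01 X68.83 Y174.62 F1119
G01 X68.83 Y54.86
G01 X33.71 Y54.86
G01 X33.71 Y174.62
M5
G0 X0.00 Y0.00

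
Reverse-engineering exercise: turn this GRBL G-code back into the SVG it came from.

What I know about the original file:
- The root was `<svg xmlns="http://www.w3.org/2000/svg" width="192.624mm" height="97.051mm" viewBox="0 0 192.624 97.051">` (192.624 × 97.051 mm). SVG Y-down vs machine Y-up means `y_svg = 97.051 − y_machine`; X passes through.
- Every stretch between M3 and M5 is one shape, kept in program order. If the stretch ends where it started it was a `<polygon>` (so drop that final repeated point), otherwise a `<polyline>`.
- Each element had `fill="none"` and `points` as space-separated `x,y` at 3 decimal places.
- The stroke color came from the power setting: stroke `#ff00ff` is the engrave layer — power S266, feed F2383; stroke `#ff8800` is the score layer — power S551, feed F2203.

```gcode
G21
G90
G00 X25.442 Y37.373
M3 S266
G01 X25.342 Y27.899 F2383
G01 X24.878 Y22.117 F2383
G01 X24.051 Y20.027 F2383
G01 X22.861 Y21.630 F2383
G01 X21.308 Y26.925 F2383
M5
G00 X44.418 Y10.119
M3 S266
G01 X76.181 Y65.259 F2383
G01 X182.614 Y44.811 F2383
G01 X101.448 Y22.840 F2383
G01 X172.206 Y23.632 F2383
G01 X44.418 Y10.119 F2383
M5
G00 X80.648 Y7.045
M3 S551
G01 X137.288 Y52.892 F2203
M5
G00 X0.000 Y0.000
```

<svg xmlns="http://www.w3.org/2000/svg" width="192.624mm" height="97.051mm" viewBox="0 0 192.624 97.051">
  <polyline points="25.442,59.678 25.342,69.152 24.878,74.934 24.051,77.024 22.861,75.421 21.308,70.126" fill="none" stroke="#ff00ff"/>
  <polygon points="44.418,86.932 76.181,31.792 182.614,52.240 101.448,74.211 172.206,73.419" fill="none" stroke="#ff00ff"/>
  <polyline points="80.648,90.006 137.288,44.159" fill="none" stroke="#ff8800"/>
</svg>

y_svg = 97.051 − y_m.

[1] S266→`#ff00ff` (engrave); open run; points: 25.442,59.678 25.342,69.152 24.878,74.934 24.051,77.024 22.861,75.421 21.308,70.126

[2] S266→`#ff00ff` (engrave); closed run; points: 44.418,86.932 76.181,31.792 182.614,52.240 101.448,74.211 172.206,73.419

[3] S551→`#ff8800` (score); open run; points: 80.648,90.006 137.288,44.159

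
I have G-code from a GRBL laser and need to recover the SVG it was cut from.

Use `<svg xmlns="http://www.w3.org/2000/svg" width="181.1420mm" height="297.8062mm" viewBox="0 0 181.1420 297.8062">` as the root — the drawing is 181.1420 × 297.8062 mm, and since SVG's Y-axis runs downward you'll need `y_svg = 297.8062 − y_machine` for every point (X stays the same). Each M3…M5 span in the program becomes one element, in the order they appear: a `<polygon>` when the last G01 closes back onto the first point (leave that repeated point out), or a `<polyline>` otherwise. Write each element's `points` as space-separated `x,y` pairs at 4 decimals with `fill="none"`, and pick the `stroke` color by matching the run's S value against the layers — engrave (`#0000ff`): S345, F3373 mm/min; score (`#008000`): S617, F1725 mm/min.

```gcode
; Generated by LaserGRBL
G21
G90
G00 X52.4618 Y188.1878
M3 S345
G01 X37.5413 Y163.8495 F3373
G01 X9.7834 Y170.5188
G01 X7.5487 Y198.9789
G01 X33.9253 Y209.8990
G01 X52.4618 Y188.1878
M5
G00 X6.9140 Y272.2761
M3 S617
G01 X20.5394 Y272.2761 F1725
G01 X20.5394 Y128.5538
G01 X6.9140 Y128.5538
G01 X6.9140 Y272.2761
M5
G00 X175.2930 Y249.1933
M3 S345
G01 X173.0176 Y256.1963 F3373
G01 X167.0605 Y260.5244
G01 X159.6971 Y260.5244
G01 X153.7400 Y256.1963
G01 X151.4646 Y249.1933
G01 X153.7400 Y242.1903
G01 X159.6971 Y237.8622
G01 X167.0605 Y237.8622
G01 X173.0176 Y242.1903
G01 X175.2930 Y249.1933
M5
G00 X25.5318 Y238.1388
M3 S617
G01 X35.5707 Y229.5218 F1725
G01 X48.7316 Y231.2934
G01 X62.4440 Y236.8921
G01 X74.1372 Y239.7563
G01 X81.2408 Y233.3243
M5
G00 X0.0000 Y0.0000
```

Machine Y-up, SVG Y-down with viewBox height 297.8062, so y_svg = 297.8062 − y_machine; X carries over.

Run 1: power S345 maps to stroke `#0000ff` (engrave). The run returns to its start, so emit a `<polygon>` with points (Y-flipped): 52.4618,109.6184 37.5413,133.9567 9.7834,127.2874 7.5487,98.8273 33.9253,87.9072.

Run 2: the run's S617 means `#008000` (score). The run returns to its start, so emit a `<polygon>` with points (Y-flipped): 6.9140,25.5301 20.5394,25.5301 20.5394,169.2524 6.9140,169.2524.

Run 3: S345 ⇒ engrave layer `#0000ff`. The run returns to its start, so emit a `<polygon>` with points (Y-flipped): 175.2930,48.6129 173.0176,41.6099 167.0605,37.2818 159.6971,37.2818 153.7400,41.6099 151.4646,48.6129 153.7400,55.6159 159.6971,59.9440 167.0605,59.9440 173.0176,55.6159.

Run 4: S617 ⇒ score layer `#008000`. The run is open, so emit a `<polyline>` with points (Y-flipped): 25.5318,59.6674 35.5707,68.2844 48.7316,66.5128 62.4440,60.9141 74.1372,58.0499 81.2408,64.4819.

<svg xmlns="http://www.w3.org/2000/svg" width="181.1420mm" height="297.8062mm" viewBox="0 0 181.1420 297.8062">
  <polygon points="52.4618,109.6184 37.5413,133.9567 9.7834,127.2874 7.5487,98.8273 33.9253,87.9072" fill="none" stroke="#0000ff"/>
  <polygon points="6.9140,25.5301 20.5394,25.5301 20.5394,169.2524 6.9140,169.2524" fill="none" stroke="#008000"/>
  <polygon points="175.2930,48.6129 173.0176,41.6099 167.0605,37.2818 159.6971,37.2818 153.7400,41.6099 151.4646,48.6129 153.7400,55.6159 159.6971,59.9440 167.0605,59.9440 173.0176,55.6159" fill="none" stroke="#0000ff"/>
  <polyline points="25.5318,59.6674 35.5707,68.2844 48.7316,66.5128 62.4440,60.9141 74.1372,58.0499 81.2408,64.4819" fill="none" stroke="#008000"/>
</svg>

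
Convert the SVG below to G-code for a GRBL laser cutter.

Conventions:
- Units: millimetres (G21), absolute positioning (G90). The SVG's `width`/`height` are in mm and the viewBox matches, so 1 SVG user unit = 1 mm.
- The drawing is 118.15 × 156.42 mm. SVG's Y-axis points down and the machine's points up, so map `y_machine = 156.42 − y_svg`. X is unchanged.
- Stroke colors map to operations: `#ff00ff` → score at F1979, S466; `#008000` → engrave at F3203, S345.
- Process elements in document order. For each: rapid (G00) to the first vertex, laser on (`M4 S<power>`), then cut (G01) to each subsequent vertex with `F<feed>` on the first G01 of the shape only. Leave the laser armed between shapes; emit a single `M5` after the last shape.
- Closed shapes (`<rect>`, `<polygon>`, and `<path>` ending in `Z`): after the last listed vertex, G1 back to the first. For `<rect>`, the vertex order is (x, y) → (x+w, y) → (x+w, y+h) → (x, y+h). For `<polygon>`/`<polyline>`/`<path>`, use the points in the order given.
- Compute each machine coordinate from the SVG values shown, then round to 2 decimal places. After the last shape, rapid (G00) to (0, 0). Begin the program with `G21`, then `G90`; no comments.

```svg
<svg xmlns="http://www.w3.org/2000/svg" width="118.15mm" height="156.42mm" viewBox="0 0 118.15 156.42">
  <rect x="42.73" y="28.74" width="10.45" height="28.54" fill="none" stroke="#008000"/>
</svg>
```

G21
G90
G00 X42.73 Y127.68
M4 S345
G01 X53.18 Y127.68 F3203
G01 X53.18 Y99.14
G01 X42.73 Y99.14
G01 X42.73 Y127.68
M5
G00 X0.00 Y0.00

1 u = 1 mm; y_m = 156.42 − y.

[1] `<rect>` rectangle, #008000→engrave S345 F3203: (42.73,127.68) → (53.18,127.68) → (53.18,99.14) → (42.73,99.14) → (42.73,127.68) (closed)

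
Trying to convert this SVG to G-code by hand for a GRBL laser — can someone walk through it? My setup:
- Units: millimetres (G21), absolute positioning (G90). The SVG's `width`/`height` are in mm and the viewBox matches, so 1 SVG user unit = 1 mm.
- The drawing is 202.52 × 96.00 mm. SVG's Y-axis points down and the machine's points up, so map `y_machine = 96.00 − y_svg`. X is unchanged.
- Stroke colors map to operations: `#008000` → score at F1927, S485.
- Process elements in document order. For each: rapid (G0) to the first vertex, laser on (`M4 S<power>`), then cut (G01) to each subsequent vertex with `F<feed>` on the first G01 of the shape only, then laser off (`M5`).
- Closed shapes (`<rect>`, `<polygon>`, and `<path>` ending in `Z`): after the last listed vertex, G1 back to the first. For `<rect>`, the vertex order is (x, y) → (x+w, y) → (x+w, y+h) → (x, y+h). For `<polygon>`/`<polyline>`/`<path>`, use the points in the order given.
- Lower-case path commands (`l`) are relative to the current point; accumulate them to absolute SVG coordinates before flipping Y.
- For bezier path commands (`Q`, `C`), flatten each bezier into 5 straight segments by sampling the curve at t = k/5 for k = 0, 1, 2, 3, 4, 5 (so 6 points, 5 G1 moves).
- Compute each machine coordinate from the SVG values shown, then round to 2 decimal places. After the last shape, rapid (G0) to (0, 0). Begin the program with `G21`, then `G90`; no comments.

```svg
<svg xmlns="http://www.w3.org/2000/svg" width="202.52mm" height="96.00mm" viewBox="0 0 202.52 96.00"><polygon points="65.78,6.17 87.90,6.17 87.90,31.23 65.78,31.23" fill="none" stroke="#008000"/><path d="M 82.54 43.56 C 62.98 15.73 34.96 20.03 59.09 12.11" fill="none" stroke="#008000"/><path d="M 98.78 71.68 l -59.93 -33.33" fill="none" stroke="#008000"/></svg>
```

G21
G90
G0 X65.78 Y89.83
M4 S485
G01 X87.90 Y89.83 F1927
G01 X87.90 Y64.77
G01 X65.78 Y64.77
G01 X65.78 Y89.83
M5
G0 X82.54 Y52.44
M4 S485
G01 X70.27 Y65.64 F1927
G01 X58.89 Y73.25
G01 X51.29 Y77.41
G01 X50.39 Y80.25
G01 X59.09 Y83.89
M5
G0 X98.78 Y24.32
M4 S485
G01 X38.85 Y57.65 F1927
M5
G0 X0.00 Y0.00

Since the viewBox matches the mm dimensions, user units are millimetres directly. The only transform is the Y-flip y_m = 96.00 − y_svg.

Shape 1 is a rectangle drawn with `<polygon>`. Its stroke #008000 means score at S485, F1927. After flipping Y the toolpath is (65.78,89.83) → (87.90,89.83) → (87.90,64.77) → (65.78,64.77) → (65.78,89.83), returning to the start.

Shape 2 is a cubic bezier drawn with `<path>`. Its stroke #008000 means score at S485, F1927. After flipping Y the toolpath is (82.54,52.44) → (70.27,65.64) → (58.89,73.25) → (51.29,77.41) → (50.39,80.25) → (59.09,83.89).

Shape 3 is a line segment drawn with `<path>`. Its stroke #008000 means score at S485, F1927. After flipping Y the toolpath is (98.78,24.32) → (38.85,57.65).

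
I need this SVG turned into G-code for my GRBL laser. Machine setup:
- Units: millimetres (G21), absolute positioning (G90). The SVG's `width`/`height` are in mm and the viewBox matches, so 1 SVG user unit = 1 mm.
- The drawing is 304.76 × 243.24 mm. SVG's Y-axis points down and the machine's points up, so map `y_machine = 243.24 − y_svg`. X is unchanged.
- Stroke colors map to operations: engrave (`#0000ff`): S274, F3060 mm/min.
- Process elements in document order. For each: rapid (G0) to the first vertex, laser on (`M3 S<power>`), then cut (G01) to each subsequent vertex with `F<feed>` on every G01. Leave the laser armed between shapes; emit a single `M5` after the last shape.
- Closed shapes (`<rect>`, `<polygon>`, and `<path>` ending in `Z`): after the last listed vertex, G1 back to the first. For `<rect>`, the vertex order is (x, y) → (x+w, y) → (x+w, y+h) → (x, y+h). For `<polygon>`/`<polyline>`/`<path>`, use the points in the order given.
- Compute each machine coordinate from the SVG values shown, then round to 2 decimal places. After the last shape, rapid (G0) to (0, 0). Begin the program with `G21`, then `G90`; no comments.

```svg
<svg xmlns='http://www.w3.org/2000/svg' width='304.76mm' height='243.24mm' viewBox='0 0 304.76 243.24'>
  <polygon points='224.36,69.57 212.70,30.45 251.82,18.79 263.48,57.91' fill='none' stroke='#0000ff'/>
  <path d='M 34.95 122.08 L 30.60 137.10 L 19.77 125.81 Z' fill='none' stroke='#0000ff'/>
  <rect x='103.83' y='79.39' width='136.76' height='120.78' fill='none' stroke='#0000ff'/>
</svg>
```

G21
G90
G0 X224.36 Y173.67
M3 S274
G01 X212.70 Y212.79 F3060
G01 X251.82 Y224.45 F3060
G01 X263.48 Y185.33 F3060
G01 X224.36 Y173.67 F3060
G0 X34.95 Y121.16
M3 S274
G01 X30.60 Y106.14 F3060
G01 X19.77 Y117.43 F3060
G01 X34.95 Y121.16 F3060
G0 X103.83 Y163.85
M3 S274
G01 X240.59 Y163.85 F3060
G01 X240.59 Y43.07 F3060
G01 X103.83 Y43.07 F3060
G01 X103.83 Y163.85 F3060
M5
G0 X0.00 Y0.00

Since the viewBox matches the mm dimensions, user units are millimetres directly. The only transform is the Y-flip y_m = 243.24 − y_svg.

Shape 1 is a regular polygon drawn with `<polygon>`. Its stroke #0000ff means engrave at S274, F3060. After flipping Y the toolpath is (224.36,173.67) → (212.70,212.79) → (251.82,224.45) → (263.48,185.33) → (224.36,173.67), returning to the start.

Shape 2 is a regular polygon drawn with `<path>`. Its stroke #0000ff means engrave at S274, F3060. After flipping Y the toolpath is (34.95,121.16) → (30.60,106.14) → (19.77,117.43) → (34.95,121.16), returning to the start.

Shape 3 is a rectangle drawn with `<rect>`. Its stroke #0000ff means engrave at S274, F3060. After flipping Y the toolpath is (103.83,163.85) → (240.59,163.85) → (240.59,43.07) → (103.83,43.07) → (103.83,163.85), returning to the start.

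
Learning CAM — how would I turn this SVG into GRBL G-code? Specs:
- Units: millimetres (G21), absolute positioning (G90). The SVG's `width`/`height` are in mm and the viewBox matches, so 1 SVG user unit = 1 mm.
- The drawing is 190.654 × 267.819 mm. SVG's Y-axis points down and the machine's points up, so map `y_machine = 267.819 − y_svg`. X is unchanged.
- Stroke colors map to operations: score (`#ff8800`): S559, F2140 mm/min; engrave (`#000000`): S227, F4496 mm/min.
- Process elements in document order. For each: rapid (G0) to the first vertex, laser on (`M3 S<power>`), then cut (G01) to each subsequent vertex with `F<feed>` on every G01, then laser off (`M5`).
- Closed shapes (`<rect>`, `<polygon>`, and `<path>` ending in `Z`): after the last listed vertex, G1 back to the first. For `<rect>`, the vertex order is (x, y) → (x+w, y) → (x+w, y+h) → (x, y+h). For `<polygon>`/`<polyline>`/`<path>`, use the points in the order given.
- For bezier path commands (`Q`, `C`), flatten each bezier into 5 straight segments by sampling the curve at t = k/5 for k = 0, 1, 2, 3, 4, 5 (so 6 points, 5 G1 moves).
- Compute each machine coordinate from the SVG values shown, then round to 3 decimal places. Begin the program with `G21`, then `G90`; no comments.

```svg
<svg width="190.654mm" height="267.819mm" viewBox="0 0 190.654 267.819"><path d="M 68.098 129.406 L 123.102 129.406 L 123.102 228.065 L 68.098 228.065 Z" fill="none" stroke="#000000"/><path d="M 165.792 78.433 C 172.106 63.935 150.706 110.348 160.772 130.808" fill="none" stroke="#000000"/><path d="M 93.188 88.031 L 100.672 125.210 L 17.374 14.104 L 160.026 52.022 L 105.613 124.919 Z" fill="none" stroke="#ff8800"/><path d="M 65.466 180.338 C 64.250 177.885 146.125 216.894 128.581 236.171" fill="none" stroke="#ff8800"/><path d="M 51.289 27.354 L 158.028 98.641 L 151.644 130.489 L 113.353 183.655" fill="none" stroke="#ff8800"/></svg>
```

G21
G90
G0 X68.098 Y138.413
M3 S227
G01 X123.102 Y138.413 F4496
G01 X123.102 Y39.754 F4496
G01 X68.098 Y39.754 F4496
G01 X68.098 Y138.413 F4496
M5
G0 X165.792 Y189.386
M3 S227
G01 X166.728 Y191.470 F4496
G01 X163.854 Y183.106 F4496
G01 X160.009 Y168.461 F4496
G01 X158.035 Y151.706 F4496
G01 X160.772 Y137.011 F4496
M5
G0 X93.188 Y179.788
M3 S559
G01 X100.672 Y142.609 F2140
G01 X17.374 Y253.715 F2140
G01 X160.026 Y215.797 F2140
G01 X105.613 Y142.900 F2140
G01 X93.188 Y179.788 F2140
M5
G0 X65.466 Y87.481
M3 S559
G01 X73.247 Y84.467 F2140
G01 X92.210 Y74.439 F2140
G01 X113.593 Y60.335 F2140
G01 X128.637 Y45.092 F2140
G01 X128.581 Y31.648 F2140
M5
G0 X51.289 Y240.465
M3 S559
G01 X158.028 Y169.178 F2140
G01 X151.644 Y137.330 F2140
G01 X113.353 Y84.164 F2140
M5

1 u = 1 mm; y_m = 267.819 − y.

[1] `<path>` rectangle, #000000→engrave S227 F4496: (68.098,138.413) → (123.102,138.413) → (123.102,39.754) → (68.098,39.754) → (68.098,138.413) (closed)

[2] `<path>` cubic bezier, #000000→engrave S227 F4496: (165.792,189.386) → (166.728,191.470) → (163.854,183.106) → (160.009,168.461) → (158.035,151.706) → (160.772,137.011)

[3] `<path>` closed polygon, #ff8800→score S559 F2140: (93.188,179.788) → (100.672,142.609) → (17.374,253.715) → (160.026,215.797) → (105.613,142.900) → (93.188,179.788) (closed)

[4] `<path>` cubic bezier, #ff8800→score S559 F2140: (65.466,87.481) → (73.247,84.467) → (92.210,74.439) → (113.593,60.335) → (128.637,45.092) → (128.581,31.648)

[5] `<path>` open polyline, #ff8800→score S559 F2140: (51.289,240.465) → (158.028,169.178) → (151.644,137.330) → (113.353,84.164)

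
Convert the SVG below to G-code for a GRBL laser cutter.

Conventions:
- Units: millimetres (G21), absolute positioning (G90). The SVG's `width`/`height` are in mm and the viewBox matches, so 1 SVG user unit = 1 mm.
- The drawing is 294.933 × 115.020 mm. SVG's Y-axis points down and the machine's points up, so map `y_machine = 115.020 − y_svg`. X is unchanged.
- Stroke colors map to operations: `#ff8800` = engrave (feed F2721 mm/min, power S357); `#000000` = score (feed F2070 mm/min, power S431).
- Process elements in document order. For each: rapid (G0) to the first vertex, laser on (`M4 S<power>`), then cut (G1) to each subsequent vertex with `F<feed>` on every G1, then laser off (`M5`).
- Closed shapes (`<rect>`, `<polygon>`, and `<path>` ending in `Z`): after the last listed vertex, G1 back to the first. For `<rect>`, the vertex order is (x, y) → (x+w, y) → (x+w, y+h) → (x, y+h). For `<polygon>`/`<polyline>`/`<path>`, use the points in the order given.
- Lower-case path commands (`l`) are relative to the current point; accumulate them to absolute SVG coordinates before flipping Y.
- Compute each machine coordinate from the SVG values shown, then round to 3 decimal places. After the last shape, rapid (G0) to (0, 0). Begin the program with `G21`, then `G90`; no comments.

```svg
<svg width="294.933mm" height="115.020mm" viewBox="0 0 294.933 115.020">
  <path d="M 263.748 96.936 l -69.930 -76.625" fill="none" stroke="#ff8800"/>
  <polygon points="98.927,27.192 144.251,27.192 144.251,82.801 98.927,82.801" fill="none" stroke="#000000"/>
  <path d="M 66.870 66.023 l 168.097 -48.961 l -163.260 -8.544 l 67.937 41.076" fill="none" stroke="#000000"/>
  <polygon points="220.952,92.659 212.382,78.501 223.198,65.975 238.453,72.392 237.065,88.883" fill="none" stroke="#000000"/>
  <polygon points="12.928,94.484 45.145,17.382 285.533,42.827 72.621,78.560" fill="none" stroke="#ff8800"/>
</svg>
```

G21
G90
G0 X263.748 Y18.084
M4 S357
G1 X193.818 Y94.709 F2721
M5
G0 X98.927 Y87.828
M4 S431
G1 X144.251 Y87.828 F2070
G1 X144.251 Y32.219 F2070
G1 X98.927 Y32.219 F2070
G1 X98.927 Y87.828 F2070
M5
G0 X66.870 Y48.997
M4 S431
G1 X234.967 Y97.958 F2070
G1 X71.707 Y106.502 F2070
G1 X139.644 Y65.426 F2070
M5
G0 X220.952 Y22.361
M4 S431
G1 X212.382 Y36.519 F2070
G1 X223.198 Y49.045 F2070
G1 X238.453 Y42.628 F2070
G1 X237.065 Y26.137 F2070
G1 X220.952 Y22.361 F2070
M5
G0 X12.928 Y20.536
M4 S357
G1 X45.145 Y97.638 F2721
G1 X285.533 Y72.193 F2721
G1 X72.621 Y36.460 F2721
G1 X12.928 Y20.536 F2721
M5
G0 X0.000 Y0.000

Since the viewBox matches the mm dimensions, user units are millimetres directly. The only transform is the Y-flip y_m = 115.020 − y_svg.

Shape 1 is a line segment drawn with `<path>`. Its stroke #ff8800 means engrave at S357, F2721. After flipping Y the toolpath is (263.748,18.084) → (193.818,94.709).

Shape 2 is a rectangle drawn with `<polygon>`. Its stroke #000000 means score at S431, F2070. After flipping Y the toolpath is (98.927,87.828) → (144.251,87.828) → (144.251,32.219) → (98.927,32.219) → (98.927,87.828), returning to the start.

Shape 3 is a open polyline drawn with `<path>`. Its stroke #000000 means score at S431, F2070. After flipping Y the toolpath is (66.870,48.997) → (234.967,97.958) → (71.707,106.502) → (139.644,65.426).

Shape 4 is a regular polygon drawn with `<polygon>`. Its stroke #000000 means score at S431, F2070. After flipping Y the toolpath is (220.952,22.361) → (212.382,36.519) → (223.198,49.045) → (238.453,42.628) → (237.065,26.137) → (220.952,22.361), returning to the start.

Shape 5 is a closed polygon drawn with `<polygon>`. Its stroke #ff8800 means engrave at S357, F2721. After flipping Y the toolpath is (12.928,20.536) → (45.145,97.638) → (285.533,72.193) → (72.621,36.460) → (12.928,20.536), returning to the start.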